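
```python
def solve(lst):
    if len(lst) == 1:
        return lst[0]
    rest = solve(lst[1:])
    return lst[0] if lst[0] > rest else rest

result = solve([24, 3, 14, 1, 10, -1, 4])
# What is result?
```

Recursive max over [24, 3, 14, 1, 10, -1, 4] = 24

Answer: 24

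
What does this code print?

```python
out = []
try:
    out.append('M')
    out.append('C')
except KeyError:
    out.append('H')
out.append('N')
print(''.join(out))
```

Execution trace: 'M' (try body) → 'C' (try body, no exception) → 'N' (after the try/except). Output: MCN

Answer: MCN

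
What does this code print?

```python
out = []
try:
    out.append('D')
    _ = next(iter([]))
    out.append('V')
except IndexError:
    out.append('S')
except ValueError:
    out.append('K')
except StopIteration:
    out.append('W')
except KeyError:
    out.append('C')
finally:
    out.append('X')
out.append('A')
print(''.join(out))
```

Execution trace: 'D' (try body) → 'W' (except StopIteration) → 'X' (finally) → 'A' (after the try/except). Output: DWXA

Answer: DWXA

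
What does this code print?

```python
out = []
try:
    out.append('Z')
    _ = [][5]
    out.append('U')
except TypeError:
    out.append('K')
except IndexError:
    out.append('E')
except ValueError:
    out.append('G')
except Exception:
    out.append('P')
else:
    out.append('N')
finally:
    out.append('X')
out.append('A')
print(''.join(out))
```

Execution trace: 'Z' (try body) → 'E' (except IndexError) → 'X' (finally) → 'A' (after the try/except). Output: ZEXA

Answer: ZEXA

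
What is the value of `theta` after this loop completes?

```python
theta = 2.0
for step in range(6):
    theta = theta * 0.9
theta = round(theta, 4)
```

Exponential decay: 2.0 * 0.9^6
`theta` takes the values: 2.0 → 1.8 → 1.62 → 1.458 → 1.3122 → 1.18098 → 1.062882 → 1.0629

Answer: 1.0629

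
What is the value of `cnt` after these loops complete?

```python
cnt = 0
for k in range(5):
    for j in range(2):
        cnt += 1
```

5 * 2 = 10
`cnt` takes the values: 0 → 1 → 2 → 3 → 4 → 5 → 6 → 7 → 8 → 9 → 10

Answer: 10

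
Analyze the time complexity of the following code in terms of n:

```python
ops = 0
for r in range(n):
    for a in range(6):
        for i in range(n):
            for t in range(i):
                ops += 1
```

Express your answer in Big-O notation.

Each loop level contributes: n × 1 × n × n. Multiplying the contributions gives O(n^3).

Answer: O(n^3)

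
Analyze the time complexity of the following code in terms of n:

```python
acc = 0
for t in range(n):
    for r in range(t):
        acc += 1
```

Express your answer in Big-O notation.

Each loop level contributes: n × n. Multiplying the contributions gives O(n^2).

Answer: O(n^2)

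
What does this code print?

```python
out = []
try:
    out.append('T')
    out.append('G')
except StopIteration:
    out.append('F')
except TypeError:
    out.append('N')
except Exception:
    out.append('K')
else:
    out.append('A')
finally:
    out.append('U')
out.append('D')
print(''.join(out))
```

Execution trace: 'T' (try body) → 'G' (try body, no exception) → 'A' (else) → 'U' (finally) → 'D' (after the try/except). Output: TGAUD

Answer: TGAUD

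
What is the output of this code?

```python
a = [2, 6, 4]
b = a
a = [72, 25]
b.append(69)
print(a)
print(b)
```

Key concept: rebinding vs mutation: a is rebound to a new list, b still points at the original.
Step by step:
`a = [2, 6, 4]` → a = [2, 6, 4]
`b = a` → b = [2, 6, 4] (same object as a)
`a = [72, 25]` → a = [72, 25]
`b.append(69)` → b = [2, 6, 4, 69]
`print(a)` → prints [72, 25]
`print(b)` → prints [2, 6, 4, 69]

Answer:
[72, 25]
[2, 6, 4, 69]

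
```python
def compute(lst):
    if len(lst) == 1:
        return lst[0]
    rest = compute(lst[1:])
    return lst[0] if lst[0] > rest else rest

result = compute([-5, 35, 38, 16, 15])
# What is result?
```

Recursive max over [-5, 35, 38, 16, 15] = 38

Answer: 38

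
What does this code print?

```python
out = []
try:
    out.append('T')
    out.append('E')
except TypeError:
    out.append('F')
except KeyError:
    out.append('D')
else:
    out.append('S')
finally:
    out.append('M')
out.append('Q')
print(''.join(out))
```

Execution trace: 'T' (try body) → 'E' (try body, no exception) → 'S' (else) → 'M' (finally) → 'Q' (after the try/except). Output: TESMQ

Answer: TESMQ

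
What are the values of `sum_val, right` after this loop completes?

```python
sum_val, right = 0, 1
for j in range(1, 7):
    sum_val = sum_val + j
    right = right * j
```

Sum and factorial of 1 to 6
`sum_val, right` takes the values: (0, 1) → (1, 1) → (3, 1) → (3, 2) → (6, 2) → (6, 6) → (10, 6) → (10, 24) → (15, 24) → (15, 120) → (21, 120) → (21, 720)

Answer: 21, 720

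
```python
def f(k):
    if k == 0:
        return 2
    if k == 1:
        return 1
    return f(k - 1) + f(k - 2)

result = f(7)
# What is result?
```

Build up from base cases: f(0)=2, f(1)=1, f(2)=3, f(3)=4, f(4)=7, f(5)=11, f(6)=18, ..., f(7)=29

Answer: 29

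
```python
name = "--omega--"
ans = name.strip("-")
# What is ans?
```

Trace:
`name = "--omega--"` → name = '--omega--'
`ans = name.strip("-")` → ans = 'omega'
So ans = 'omega'

Answer: 'omega'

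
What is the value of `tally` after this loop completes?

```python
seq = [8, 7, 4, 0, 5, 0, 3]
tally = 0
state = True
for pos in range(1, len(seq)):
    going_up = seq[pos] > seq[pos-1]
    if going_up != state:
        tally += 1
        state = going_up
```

Count direction changes in [8, 7, 4, 0, 5, 0, 3]
`tally` takes the values: 0 → 1 → 2 → 3 → 4

Answer: 4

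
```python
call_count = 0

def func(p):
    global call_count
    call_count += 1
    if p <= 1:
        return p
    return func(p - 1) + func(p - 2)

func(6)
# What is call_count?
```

Calls(p) = 1 + Calls(p-1) + Calls(p-2); Calls(0)=Calls(1)=1. For p=6 this gives 25.

Answer: 25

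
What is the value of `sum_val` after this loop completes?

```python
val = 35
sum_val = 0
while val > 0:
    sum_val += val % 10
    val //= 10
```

Sum digits of 35
`sum_val` takes the values: 0 → 5 → 8

Answer: 8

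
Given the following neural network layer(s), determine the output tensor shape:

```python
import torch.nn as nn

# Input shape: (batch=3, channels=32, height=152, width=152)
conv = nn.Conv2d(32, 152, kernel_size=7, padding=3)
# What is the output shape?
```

Input: (3, 32, 152, 152) -> Output: (3, 152, 152, 152)

Answer: (3, 152, 152, 152)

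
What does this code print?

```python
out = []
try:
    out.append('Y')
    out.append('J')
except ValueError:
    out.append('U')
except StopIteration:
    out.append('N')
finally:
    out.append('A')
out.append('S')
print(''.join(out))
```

Execution trace: 'Y' (try body) → 'J' (try body, no exception) → 'A' (finally) → 'S' (after the try/except). Output: YJAS

Answer: YJAS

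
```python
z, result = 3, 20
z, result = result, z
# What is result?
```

Trace:
`z, result = 3, 20` → z = 3; result = 20
`z, result = result, z` → z = 20; result = 3
So result = 3

Answer: 3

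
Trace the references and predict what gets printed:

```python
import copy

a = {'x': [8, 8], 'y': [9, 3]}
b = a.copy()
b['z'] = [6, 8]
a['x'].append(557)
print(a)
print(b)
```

Key concept: shallow copy of dict with mutable values.
Step by step:
`a = {'x': [8, 8], 'y': [9, 3]}` → a = {'x': [8, 8], 'y': [9, 3]}
`b = a.copy()` → b = {'x': [8, 8], 'y': [9, 3]}
`b['z'] = [6, 8]` → b = {'x': [8, 8], 'y': [9, 3], 'z': [6, 8]}
`a['x'].append(557)` → a = {'x': [8, 8, 557], 'y': [9, 3]}; b = {'x': [8, 8, 557], 'y': [9, 3], 'z': [6, 8]}
`print(a)` → prints {'x': [8, 8, 557], 'y': [9, 3]}
`print(b)` → prints {'x': [8, 8, 557], 'y': [9, 3], 'z': [6, 8]}

Answer:
{'x': [8, 8, 557], 'y': [9, 3]}
{'x': [8, 8, 557], 'y': [9, 3], 'z': [6, 8]}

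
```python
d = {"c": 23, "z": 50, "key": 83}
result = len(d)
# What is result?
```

Trace:
`d = {"c": 23, "z": 50, "key": 83}` → d = {'c': 23, 'z': 50, 'key': 83}
`result = len(d)` → result = 3
So result = 3

Answer: 3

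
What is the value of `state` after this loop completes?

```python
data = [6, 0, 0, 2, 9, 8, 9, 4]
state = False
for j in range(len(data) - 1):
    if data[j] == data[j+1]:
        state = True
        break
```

Check consecutive duplicates in [6, 0, 0, 2, 9, 8, 9, 4]
`state` takes the values: False → True

Answer: True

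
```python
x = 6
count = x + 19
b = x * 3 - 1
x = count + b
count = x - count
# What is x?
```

Trace:
`x = 6` → x = 6
`count = x + 19` → count = 25
`b = x * 3 - 1` → b = 17
`x = count + b` → x = 42
`count = x - count` → count = 17
So x = 42

Answer: 42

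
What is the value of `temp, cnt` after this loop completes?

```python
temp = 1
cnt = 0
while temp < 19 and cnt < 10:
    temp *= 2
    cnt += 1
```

Double until >= 19 or 10 iterations
`temp, cnt` takes the values: (1, 0) → (2, 0) → (2, 1) → (4, 1) → (4, 2) → (8, 2) → (8, 3) → (16, 3) → (16, 4) → (32, 4) → (32, 5)

Answer: 32, 5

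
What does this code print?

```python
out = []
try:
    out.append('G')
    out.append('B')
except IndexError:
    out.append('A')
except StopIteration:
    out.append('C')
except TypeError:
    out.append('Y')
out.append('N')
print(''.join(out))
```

Execution trace: 'G' (try body) → 'B' (try body, no exception) → 'N' (after the try/except). Output: GBN

Answer: GBN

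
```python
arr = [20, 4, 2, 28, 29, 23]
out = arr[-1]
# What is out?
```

Trace:
`arr = [20, 4, 2, 28, 29, 23]` → arr = [20, 4, 2, 28, 29, 23]
`out = arr[-1]` → out = 23
So out = 23

Answer: 23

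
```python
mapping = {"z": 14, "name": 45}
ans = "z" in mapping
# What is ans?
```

Trace:
`mapping = {"z": 14, "name": 45}` → mapping = {'z': 14, 'name': 45}
`ans = "z" in mapping` → ans = True
So ans = True

Answer: True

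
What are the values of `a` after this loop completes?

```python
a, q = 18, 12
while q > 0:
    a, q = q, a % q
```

GCD of 18 and 12
`a` takes the values: 18 → 12 → 6

Answer: 6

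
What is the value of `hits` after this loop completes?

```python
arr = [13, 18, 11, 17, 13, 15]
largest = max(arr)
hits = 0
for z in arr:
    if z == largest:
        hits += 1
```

Count of max value 18 in [13, 18, 11, 17, 13, 15]
`hits` takes the values: 0 → 1

Answer: 1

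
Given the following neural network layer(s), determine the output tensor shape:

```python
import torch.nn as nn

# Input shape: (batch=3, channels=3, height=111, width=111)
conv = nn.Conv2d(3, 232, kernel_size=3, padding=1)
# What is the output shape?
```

Input: (3, 3, 111, 111) -> Output: (3, 232, 111, 111)

Answer: (3, 232, 111, 111)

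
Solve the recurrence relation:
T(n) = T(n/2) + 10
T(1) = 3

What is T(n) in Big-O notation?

Each step divides n by 2 and adds 10. After log_2(n) steps we reach T(1)=3. So T(n) = 10·log_2(n) + 3 = O(log n).

Answer: O(log n)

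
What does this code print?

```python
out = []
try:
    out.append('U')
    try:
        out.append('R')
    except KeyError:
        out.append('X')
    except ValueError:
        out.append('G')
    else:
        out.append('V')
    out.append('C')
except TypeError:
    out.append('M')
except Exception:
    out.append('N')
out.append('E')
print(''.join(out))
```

Execution trace: 'U' (try body) → 'R' (inner try body, no exception) → 'V' (inner else) → 'C' (try body, no exception) → 'E' (after the try/except). Output: URVCE

Answer: URVCE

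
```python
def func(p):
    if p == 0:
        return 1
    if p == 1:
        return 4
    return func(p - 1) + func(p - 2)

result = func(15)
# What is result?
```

Build up from base cases: func(0)=1, func(1)=4, func(2)=5, func(3)=9, func(4)=14, func(5)=23, func(6)=37, ..., func(15)=2817

Answer: 2817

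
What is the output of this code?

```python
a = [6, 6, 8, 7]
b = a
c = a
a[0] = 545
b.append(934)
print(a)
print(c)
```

Key concept: multiple aliases.
Step by step:
`a = [6, 6, 8, 7]` → a = [6, 6, 8, 7]
`b = a` → b = [6, 6, 8, 7] (same object as a)
`c = a` → c = [6, 6, 8, 7] (same object as a, b)
`a[0] = 545` → a = [545, 6, 8, 7] (same object as b, c); b = [545, 6, 8, 7] (same object as a, c); c = [545, 6, 8, 7] (same object as a, b)
`b.append(934)` → a = [545, 6, 8, 7, 934] (same object as b, c); b = [545, 6, 8, 7, 934] (same object as a, c); c = [545, 6, 8, 7, 934] (same object as a, b)
`print(a)` → prints [545, 6, 8, 7, 934]
`print(c)` → prints [545, 6, 8, 7, 934]

Answer:
[545, 6, 8, 7, 934]
[545, 6, 8, 7, 934]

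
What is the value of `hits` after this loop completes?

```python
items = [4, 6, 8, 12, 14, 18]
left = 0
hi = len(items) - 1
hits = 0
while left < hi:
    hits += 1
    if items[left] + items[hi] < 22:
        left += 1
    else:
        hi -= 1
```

Steps to find pair summing to 22
`hits` takes the values: 0 → 1 → 2 → 3 → 4 → 5

Answer: 5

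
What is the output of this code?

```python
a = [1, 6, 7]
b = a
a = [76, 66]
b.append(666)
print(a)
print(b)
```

Key concept: rebinding vs mutation: a is rebound to a new list, b still points at the original.
Step by step:
`a = [1, 6, 7]` → a = [1, 6, 7]
`b = a` → b = [1, 6, 7] (same object as a)
`a = [76, 66]` → a = [76, 66]
`b.append(666)` → b = [1, 6, 7, 666]
`print(a)` → prints [76, 66]
`print(b)` → prints [1, 6, 7, 666]

Answer:
[76, 66]
[1, 6, 7, 666]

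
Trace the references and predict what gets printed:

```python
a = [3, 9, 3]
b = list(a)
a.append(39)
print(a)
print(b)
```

Key concept: list() constructor creates copy.
Step by step:
`a = [3, 9, 3]` → a = [3, 9, 3]
`b = list(a)` → b = [3, 9, 3]
`a.append(39)` → a = [3, 9, 3, 39]
`print(a)` → prints [3, 9, 3, 39]
`print(b)` → prints [3, 9, 3]

Answer:
[3, 9, 3, 39]
[3, 9, 3]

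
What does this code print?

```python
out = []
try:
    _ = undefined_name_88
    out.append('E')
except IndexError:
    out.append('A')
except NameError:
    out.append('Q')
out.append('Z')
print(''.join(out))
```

Execution trace: 'Q' (except NameError) → 'Z' (after the try/except). Output: QZ

Answer: QZ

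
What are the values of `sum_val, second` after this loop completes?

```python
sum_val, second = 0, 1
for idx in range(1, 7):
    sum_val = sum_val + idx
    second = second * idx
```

Sum and factorial of 1 to 6
`sum_val, second` takes the values: (0, 1) → (1, 1) → (3, 1) → (3, 2) → (6, 2) → (6, 6) → (10, 6) → (10, 24) → (15, 24) → (15, 120) → (21, 120) → (21, 720)

Answer: 21, 720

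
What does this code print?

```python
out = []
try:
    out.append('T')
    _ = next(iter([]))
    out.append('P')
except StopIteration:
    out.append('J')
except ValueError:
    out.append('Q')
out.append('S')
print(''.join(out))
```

Execution trace: 'T' (try body) → 'J' (except StopIteration) → 'S' (after the try/except). Output: TJS

Answer: TJS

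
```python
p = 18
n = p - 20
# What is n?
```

Trace:
`p = 18` → p = 18
`n = p - 20` → n = -2
So n = -2

Answer: -2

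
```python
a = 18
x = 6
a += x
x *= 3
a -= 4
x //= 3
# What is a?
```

Trace:
`a = 18` → a = 18
`x = 6` → x = 6
`a += x` → a = 24
`x *= 3` → x = 18
`a -= 4` → a = 20
`x //= 3` → x = 6
So a = 20

Answer: 20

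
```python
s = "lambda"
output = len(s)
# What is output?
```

Trace:
`s = "lambda"` → s = 'lambda'
`output = len(s)` → output = 6
So output = 6

Answer: 6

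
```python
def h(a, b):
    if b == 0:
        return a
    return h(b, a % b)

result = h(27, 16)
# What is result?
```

h(27, 16) -> h(16, 11) -> h(11, 5) -> h(5, 1) -> h(1, 0) -> 1

Answer: 1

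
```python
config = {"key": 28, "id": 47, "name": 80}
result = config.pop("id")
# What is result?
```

Trace:
`config = {"key": 28, "id": 47, "name": 80}` → config = {'key': 28, 'id': 47, 'name': 80}
`result = config.pop("id")` → config = {'key': 28, 'name': 80}; result = 47
So result = 47

Answer: 47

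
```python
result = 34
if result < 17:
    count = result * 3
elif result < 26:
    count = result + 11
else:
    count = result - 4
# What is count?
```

Trace:
`result = 34` → result = 34
`if result < 17: ...` → result < 17 is False, result < 26 is False, take else branch → count = 30
So count = 30

Answer: 30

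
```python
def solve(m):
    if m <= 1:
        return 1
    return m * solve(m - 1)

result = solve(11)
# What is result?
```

solve(11) = 11 * 10 * 9 * 8 * 7 * 6 * 5 * 4 * 3 * 2 * 1 = 39916800

Answer: 39916800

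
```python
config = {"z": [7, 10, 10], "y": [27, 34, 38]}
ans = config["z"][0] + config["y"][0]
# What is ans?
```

Trace:
`config = {"z": [7, 10, 10], "y": [27, 34, 38]}` → config = {'z': [7, 10, 10], 'y': [27, 34, 38]}
`ans = config["z"][0] + config["y"][0]` → ans = 34
So ans = 34

Answer: 34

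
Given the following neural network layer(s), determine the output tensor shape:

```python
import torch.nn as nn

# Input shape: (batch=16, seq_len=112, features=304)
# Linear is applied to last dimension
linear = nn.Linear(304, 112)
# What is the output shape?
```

Input: (16, 112, 304) -> Output: (16, 112, 112)

Answer: (16, 112, 112)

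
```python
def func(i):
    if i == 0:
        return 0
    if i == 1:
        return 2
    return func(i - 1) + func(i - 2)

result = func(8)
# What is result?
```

Build up from base cases: func(0)=0, func(1)=2, func(2)=2, func(3)=4, func(4)=6, func(5)=10, func(6)=16, ..., func(8)=42

Answer: 42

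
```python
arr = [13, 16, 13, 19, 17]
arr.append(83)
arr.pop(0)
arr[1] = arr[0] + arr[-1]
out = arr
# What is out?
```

Trace:
`arr = [13, 16, 13, 19, 17]` → arr = [13, 16, 13, 19, 17]
`arr.append(83)` → arr = [13, 16, 13, 19, 17, 83]
`arr.pop(0)` → arr = [16, 13, 19, 17, 83]
`arr[1] = arr[0] + arr[-1]` → arr = [16, 99, 19, 17, 83]
`out = arr` → out = [16, 99, 19, 17, 83]
So out = [16, 99, 19, 17, 83]

Answer: [16, 99, 19, 17, 83]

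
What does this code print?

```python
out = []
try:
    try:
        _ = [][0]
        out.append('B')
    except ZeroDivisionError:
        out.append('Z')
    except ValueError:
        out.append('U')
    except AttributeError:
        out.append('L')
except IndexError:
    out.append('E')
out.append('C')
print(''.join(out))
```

Execution trace: 'E' (outer except IndexError) → 'C' (after the try/except). Output: EC

Answer: EC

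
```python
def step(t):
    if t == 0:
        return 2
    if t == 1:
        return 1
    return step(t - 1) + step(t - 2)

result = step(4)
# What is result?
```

Build up from base cases: step(0)=2, step(1)=1, step(2)=3, step(3)=4, step(4)=7

Answer: 7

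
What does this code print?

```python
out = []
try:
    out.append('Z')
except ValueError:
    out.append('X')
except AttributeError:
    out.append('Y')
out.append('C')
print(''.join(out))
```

Execution trace: 'Z' (try body, no exception) → 'C' (after the try/except). Output: ZC

Answer: ZC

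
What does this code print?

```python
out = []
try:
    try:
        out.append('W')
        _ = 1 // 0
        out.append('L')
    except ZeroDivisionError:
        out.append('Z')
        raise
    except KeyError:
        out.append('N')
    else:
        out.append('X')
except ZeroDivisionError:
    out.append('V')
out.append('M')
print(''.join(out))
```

Execution trace: 'W' (try body) → 'Z' (except ZeroDivisionError) → 'V' (outer except ZeroDivisionError) → 'M' (after the try/except). Output: WZVM

Answer: WZVM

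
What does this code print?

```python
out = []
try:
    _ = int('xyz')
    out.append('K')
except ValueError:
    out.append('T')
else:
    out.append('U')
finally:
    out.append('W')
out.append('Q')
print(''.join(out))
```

Execution trace: 'T' (except ValueError) → 'W' (finally) → 'Q' (after the try/except). Output: TWQ

Answer: TWQ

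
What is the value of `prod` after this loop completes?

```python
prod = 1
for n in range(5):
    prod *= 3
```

3^5 = 243
`prod` takes the values: 1 → 3 → 9 → 27 → 81 → 243

Answer: 243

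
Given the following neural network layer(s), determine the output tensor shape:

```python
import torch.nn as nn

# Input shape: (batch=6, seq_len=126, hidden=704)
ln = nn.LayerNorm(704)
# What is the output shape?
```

Input: (6, 126, 704) -> Output: (6, 126, 704)

Answer: (6, 126, 704)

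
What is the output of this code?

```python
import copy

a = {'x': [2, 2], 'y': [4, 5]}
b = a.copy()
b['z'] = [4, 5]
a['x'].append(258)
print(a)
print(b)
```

Key concept: shallow copy of dict with mutable values.
Step by step:
`a = {'x': [2, 2], 'y': [4, 5]}` → a = {'x': [2, 2], 'y': [4, 5]}
`b = a.copy()` → b = {'x': [2, 2], 'y': [4, 5]}
`b['z'] = [4, 5]` → b = {'x': [2, 2], 'y': [4, 5], 'z': [4, 5]}
`a['x'].append(258)` → a = {'x': [2, 2, 258], 'y': [4, 5]}; b = {'x': [2, 2, 258], 'y': [4, 5], 'z': [4, 5]}
`print(a)` → prints {'x': [2, 2, 258], 'y': [4, 5]}
`print(b)` → prints {'x': [2, 2, 258], 'y': [4, 5], 'z': [4, 5]}

Answer:
{'x': [2, 2, 258], 'y': [4, 5]}
{'x': [2, 2, 258], 'y': [4, 5], 'z': [4, 5]}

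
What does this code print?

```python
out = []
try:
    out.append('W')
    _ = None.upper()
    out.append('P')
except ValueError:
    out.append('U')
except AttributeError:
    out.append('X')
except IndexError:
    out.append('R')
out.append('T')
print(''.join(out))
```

Execution trace: 'W' (try body) → 'X' (except AttributeError) → 'T' (after the try/except). Output: WXT

Answer: WXT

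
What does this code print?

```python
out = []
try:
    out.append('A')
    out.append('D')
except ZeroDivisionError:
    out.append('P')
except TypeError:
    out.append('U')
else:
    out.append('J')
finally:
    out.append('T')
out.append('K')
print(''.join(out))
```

Execution trace: 'A' (try body) → 'D' (try body, no exception) → 'J' (else) → 'T' (finally) → 'K' (after the try/except). Output: ADJTK

Answer: ADJTK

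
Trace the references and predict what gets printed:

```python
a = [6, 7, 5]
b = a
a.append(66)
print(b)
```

Key concept: basic list aliasing.
Step by step:
`a = [6, 7, 5]` → a = [6, 7, 5]
`b = a` → b = [6, 7, 5] (same object as a)
`a.append(66)` → a = [6, 7, 5, 66] (same object as b); b = [6, 7, 5, 66] (same object as a)
`print(b)` → prints [6, 7, 5, 66]

Answer: [6, 7, 5, 66]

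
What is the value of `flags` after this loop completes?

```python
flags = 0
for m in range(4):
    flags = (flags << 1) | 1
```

Build 4 consecutive 1-bits: 0b1111
`flags` takes the values: 0 → 1 → 3 → 7 → 15

Answer: 15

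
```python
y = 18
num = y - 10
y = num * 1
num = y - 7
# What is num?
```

Trace:
`y = 18` → y = 18
`num = y - 10` → num = 8
`y = num * 1` → y = 8
`num = y - 7` → num = 1
So num = 1

Answer: 1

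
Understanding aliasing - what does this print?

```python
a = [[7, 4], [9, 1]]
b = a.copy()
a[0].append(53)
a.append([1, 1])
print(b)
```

Key concept: shallow copy with nested lists.
Step by step:
`a = [[7, 4], [9, 1]]` → a = [[7, 4], [9, 1]]
`b = a.copy()` → b = [[7, 4], [9, 1]]
`a[0].append(53)` → a = [[7, 4, 53], [9, 1]]; b = [[7, 4, 53], [9, 1]]
`a.append([1, 1])` → a = [[7, 4, 53], [9, 1], [1, 1]]
`print(b)` → prints [[7, 4, 53], [9, 1]]

Answer: [[7, 4, 53], [9, 1]]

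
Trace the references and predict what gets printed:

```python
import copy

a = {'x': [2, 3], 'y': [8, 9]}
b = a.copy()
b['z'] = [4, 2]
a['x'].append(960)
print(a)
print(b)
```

Key concept: shallow copy of dict with mutable values.
Step by step:
`a = {'x': [2, 3], 'y': [8, 9]}` → a = {'x': [2, 3], 'y': [8, 9]}
`b = a.copy()` → b = {'x': [2, 3], 'y': [8, 9]}
`b['z'] = [4, 2]` → b = {'x': [2, 3], 'y': [8, 9], 'z': [4, 2]}
`a['x'].append(960)` → a = {'x': [2, 3, 960], 'y': [8, 9]}; b = {'x': [2, 3, 960], 'y': [8, 9], 'z': [4, 2]}
`print(a)` → prints {'x': [2, 3, 960], 'y': [8, 9]}
`print(b)` → prints {'x': [2, 3, 960], 'y': [8, 9], 'z': [4, 2]}

Answer:
{'x': [2, 3, 960], 'y': [8, 9]}
{'x': [2, 3, 960], 'y': [8, 9], 'z': [4, 2]}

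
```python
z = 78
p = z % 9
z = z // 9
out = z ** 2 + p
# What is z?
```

Trace:
`z = 78` → z = 78
`p = z % 9` → p = 6
`z = z // 9` → z = 8
`out = z ** 2 + p` → out = 70
So z = 8

Answer: 8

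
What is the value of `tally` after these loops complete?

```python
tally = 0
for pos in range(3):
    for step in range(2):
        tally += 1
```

3 * 2 = 6
`tally` takes the values: 0 → 1 → 2 → 3 → 4 → 5 → 6

Answer: 6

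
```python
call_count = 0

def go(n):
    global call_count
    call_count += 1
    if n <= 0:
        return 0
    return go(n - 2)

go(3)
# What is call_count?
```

Linear recursion stepping by 2: 3 calls from n=3 down to ≤0.

Answer: 3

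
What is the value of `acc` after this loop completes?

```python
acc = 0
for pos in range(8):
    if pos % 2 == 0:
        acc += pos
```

Sum of even numbers 0 to 7
`acc` takes the values: 0 → 2 → 6 → 12

Answer: 12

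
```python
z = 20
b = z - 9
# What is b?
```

Trace:
`z = 20` → z = 20
`b = z - 9` → b = 11
So b = 11

Answer: 11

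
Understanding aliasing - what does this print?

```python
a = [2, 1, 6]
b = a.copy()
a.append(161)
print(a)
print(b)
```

Key concept: list.copy() creates independent copy.
Step by step:
`a = [2, 1, 6]` → a = [2, 1, 6]
`b = a.copy()` → b = [2, 1, 6]
`a.append(161)` → a = [2, 1, 6, 161]
`print(a)` → prints [2, 1, 6, 161]
`print(b)` → prints [2, 1, 6]

Answer:
[2, 1, 6, 161]
[2, 1, 6]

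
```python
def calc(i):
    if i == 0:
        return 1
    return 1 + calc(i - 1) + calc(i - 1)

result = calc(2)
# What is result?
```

calc(i) = 1 + 2·calc(i-1), calc(0)=1. Closed form: (1+1)·2^2 - 1 = 7.

Answer: 7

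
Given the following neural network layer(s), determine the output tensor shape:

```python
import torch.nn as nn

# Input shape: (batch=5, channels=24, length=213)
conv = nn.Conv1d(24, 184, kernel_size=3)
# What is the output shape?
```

Input: (5, 24, 213) -> Output: (5, 184, 211)

Answer: (5, 184, 211)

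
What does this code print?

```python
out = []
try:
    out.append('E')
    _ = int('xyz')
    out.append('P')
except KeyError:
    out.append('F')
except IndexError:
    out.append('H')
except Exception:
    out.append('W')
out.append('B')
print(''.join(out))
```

Execution trace: 'E' (try body) → 'W' (except Exception) → 'B' (after the try/except). Output: EWB

Answer: EWB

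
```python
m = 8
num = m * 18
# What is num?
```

Trace:
`m = 8` → m = 8
`num = m * 18` → num = 144
So num = 144

Answer: 144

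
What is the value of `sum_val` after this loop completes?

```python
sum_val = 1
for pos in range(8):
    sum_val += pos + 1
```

Start at 1, add 1 to 8 = 37
`sum_val` takes the values: 1 → 2 → 4 → 7 → 11 → 16 → 22 → 29 → 37

Answer: 37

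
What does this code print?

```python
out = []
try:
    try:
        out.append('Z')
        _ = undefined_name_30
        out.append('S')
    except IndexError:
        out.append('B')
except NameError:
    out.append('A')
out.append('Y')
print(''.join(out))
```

Execution trace: 'Z' (try body) → 'A' (outer except NameError) → 'Y' (after the try/except). Output: ZAY

Answer: ZAY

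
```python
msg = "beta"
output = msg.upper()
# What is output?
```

Trace:
`msg = "beta"` → msg = 'beta'
`output = msg.upper()` → output = 'BETA'
So output = 'BETA'

Answer: 'BETA'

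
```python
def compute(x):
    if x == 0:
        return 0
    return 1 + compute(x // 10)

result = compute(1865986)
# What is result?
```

Count of digits of 1865986: 7

Answer: 7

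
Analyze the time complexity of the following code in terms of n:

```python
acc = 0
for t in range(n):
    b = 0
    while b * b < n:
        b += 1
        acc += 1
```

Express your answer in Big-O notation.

Each loop level contributes: n × √n. Multiplying the contributions gives O(n√n).

Answer: O(n√n)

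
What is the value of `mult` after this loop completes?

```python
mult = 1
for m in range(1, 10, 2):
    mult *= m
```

Product of 1, 3, 5, ... up to 9
`mult` takes the values: 1 → 3 → 15 → 105 → 945

Answer: 945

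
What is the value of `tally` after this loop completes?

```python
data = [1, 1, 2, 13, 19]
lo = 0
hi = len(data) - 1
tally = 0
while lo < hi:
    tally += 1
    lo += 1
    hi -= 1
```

Iterations until pointers meet (list length 5)
`tally` takes the values: 0 → 1 → 2

Answer: 2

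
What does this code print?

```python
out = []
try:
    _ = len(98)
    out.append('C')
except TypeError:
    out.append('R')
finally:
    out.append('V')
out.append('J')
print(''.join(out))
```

Execution trace: 'R' (except TypeError) → 'V' (finally) → 'J' (after the try/except). Output: RVJ

Answer: RVJ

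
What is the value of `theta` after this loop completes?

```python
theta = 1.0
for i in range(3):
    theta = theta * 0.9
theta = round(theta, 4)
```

Exponential decay: 1.0 * 0.9^3
`theta` takes the values: 1.0 → 0.9 → 0.81 → 0.729

Answer: 0.729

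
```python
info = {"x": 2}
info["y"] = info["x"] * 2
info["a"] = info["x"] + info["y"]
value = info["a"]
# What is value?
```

Trace:
`info = {"x": 2}` → info = {'x': 2}
`info["y"] = info["x"] * 2` → info = {'x': 2, 'y': 4}
`info["a"] = info["x"] + info["y"]` → info = {'x': 2, 'y': 4, 'a': 6}
`value = info["a"]` → value = 6
So value = 6

Answer: 6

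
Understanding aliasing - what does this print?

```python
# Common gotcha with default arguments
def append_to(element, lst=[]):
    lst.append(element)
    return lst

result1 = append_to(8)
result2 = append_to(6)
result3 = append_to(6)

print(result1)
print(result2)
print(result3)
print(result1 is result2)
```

Key concept: mutable default argument gotcha.
Step by step:
`result1 = append_to(8)` → result1 = [8]
`result2 = append_to(6)` → result1 = [8, 6] (same object as result2); result2 = [8, 6] (same object as result1)
`result3 = append_to(6)` → result1 = [8, 6, 6] (same object as result2, result3); result2 = [8, 6, 6] (same object as result1, result3); result3 = [8, 6, 6] (same object as result1, result2)
`print(result1)` → prints [8, 6, 6]
`print(result2)` → prints [8, 6, 6]
`print(result3)` → prints [8, 6, 6]
`print(result1 is result2)` → prints True

Answer:
[8, 6, 6]
[8, 6, 6]
[8, 6, 6]
True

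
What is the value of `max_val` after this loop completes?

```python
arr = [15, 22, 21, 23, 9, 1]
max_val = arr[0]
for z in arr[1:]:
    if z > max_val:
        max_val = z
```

Maximum of [15, 22, 21, 23, 9, 1]
`max_val` takes the values: 15 → 22 → 23

Answer: 23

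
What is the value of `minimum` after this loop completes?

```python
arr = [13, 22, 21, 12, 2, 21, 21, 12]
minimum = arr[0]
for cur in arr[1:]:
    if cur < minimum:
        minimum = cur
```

Minimum of [13, 22, 21, 12, 2, 21, 21, 12]
`minimum` takes the values: 13 → 12 → 2

Answer: 2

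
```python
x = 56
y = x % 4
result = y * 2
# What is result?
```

Trace:
`x = 56` → x = 56
`y = x % 4` → y = 0
`result = y * 2` → result = 0
So result = 0

Answer: 0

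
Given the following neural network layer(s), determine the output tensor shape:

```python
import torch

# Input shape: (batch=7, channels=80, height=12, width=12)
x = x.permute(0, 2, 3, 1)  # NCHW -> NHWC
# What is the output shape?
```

Input: (7, 80, 12, 12) -> Output: (7, 12, 12, 80)

Answer: (7, 12, 12, 80)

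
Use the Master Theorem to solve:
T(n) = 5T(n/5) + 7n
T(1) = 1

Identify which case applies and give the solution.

a=5, b=5, f(n)=7n. log_5(5) = 1. Since c=1 = 1, Case 2 applies: T(n) = Θ(n^log_b(a) · log n) = O(n log n).

Answer: O(n log n) - Case 2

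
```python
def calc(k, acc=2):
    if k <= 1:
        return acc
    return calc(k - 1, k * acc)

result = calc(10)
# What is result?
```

Accumulator trace (n, acc): (10, 2) -> (9, 20) -> (8, 180) -> (7, 1440) -> (6, 10080) -> (5, 60480) -> (4, 302400) -> (3, 1209600) -> (2, 3628800) -> (1, 7257600) -> return 7257600

Answer: 7257600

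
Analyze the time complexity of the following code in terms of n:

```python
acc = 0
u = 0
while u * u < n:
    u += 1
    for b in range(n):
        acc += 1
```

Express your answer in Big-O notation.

Each loop level contributes: √n × n. Multiplying the contributions gives O(n√n).

Answer: O(n√n)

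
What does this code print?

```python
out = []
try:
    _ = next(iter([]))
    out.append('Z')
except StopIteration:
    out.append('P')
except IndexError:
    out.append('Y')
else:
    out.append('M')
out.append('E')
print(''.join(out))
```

Execution trace: 'P' (except StopIteration) → 'E' (after the try/except). Output: PE

Answer: PE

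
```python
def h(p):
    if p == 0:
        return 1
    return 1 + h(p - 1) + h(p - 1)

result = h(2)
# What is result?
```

h(p) = 1 + 2·h(p-1), h(0)=1. Closed form: (1+1)·2^2 - 1 = 7.

Answer: 7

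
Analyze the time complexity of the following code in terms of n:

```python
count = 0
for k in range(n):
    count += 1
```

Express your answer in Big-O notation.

Each loop level contributes: n. Multiplying the contributions gives O(n).

Answer: O(n)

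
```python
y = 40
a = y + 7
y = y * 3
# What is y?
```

Trace:
`y = 40` → y = 40
`a = y + 7` → a = 47
`y = y * 3` → y = 120
So y = 120

Answer: 120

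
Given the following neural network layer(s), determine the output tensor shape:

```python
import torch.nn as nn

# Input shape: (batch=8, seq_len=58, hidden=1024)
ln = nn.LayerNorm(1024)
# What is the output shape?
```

Input: (8, 58, 1024) -> Output: (8, 58, 1024)

Answer: (8, 58, 1024)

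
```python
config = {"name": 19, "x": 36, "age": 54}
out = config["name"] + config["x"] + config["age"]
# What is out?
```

Trace:
`config = {"name": 19, "x": 36, "age": 54}` → config = {'name': 19, 'x': 36, 'age': 54}
`out = config["name"] + config["x"] + config["age"]` → out = 109
So out = 109

Answer: 109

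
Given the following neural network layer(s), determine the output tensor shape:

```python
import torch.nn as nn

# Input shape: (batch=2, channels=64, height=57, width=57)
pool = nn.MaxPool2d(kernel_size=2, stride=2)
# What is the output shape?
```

Input: (2, 64, 57, 57) -> Output: (2, 64, 28, 28)

Answer: (2, 64, 28, 28)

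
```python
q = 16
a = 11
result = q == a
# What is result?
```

Trace:
`q = 16` → q = 16
`a = 11` → a = 11
`result = q == a` → result = False
So result = False

Answer: False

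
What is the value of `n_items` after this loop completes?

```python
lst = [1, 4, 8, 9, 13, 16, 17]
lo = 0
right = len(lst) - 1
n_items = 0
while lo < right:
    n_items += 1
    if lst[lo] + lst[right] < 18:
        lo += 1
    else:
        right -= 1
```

Steps to find pair summing to 18
`n_items` takes the values: 0 → 1 → 2 → 3 → 4 → 5 → 6

Answer: 6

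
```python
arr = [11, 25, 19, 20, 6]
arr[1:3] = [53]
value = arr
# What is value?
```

Trace:
`arr = [11, 25, 19, 20, 6]` → arr = [11, 25, 19, 20, 6]
`arr[1:3] = [53]` → arr = [11, 53, 20, 6]
`value = arr` → value = [11, 53, 20, 6]
So value = [11, 53, 20, 6]

Answer: [11, 53, 20, 6]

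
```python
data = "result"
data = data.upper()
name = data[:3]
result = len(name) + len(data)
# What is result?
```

Trace:
`data = "result"` → data = 'result'
`data = data.upper()` → data = 'RESULT'
`name = data[:3]` → name = 'RES'
`result = len(name) + len(data)` → result = 9
So result = 9

Answer: 9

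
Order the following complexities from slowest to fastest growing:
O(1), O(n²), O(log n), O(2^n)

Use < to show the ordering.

Ordered by growth rate: O(1) < O(log n) < O(n²) < O(2^n)

Answer: O(1) < O(log n) < O(n²) < O(2^n)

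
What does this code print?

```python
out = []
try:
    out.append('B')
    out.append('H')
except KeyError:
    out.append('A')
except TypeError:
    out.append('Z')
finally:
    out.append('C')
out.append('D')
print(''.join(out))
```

Execution trace: 'B' (try body) → 'H' (try body, no exception) → 'C' (finally) → 'D' (after the try/except). Output: BHCD

Answer: BHCD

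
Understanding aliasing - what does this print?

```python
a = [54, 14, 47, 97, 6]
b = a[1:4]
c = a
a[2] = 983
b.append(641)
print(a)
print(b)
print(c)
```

Key concept: slice vs alias.
Step by step:
`a = [54, 14, 47, 97, 6]` → a = [54, 14, 47, 97, 6]
`b = a[1:4]` → b = [14, 47, 97]
`c = a` → c = [54, 14, 47, 97, 6] (same object as a)
`a[2] = 983` → a = [54, 14, 983, 97, 6] (same object as c); c = [54, 14, 983, 97, 6] (same object as a)
`b.append(641)` → b = [14, 47, 97, 641]
`print(a)` → prints [54, 14, 983, 97, 6]
`print(b)` → prints [14, 47, 97, 641]
`print(c)` → prints [54, 14, 983, 97, 6]

Answer:
[54, 14, 983, 97, 6]
[14, 47, 97, 641]
[54, 14, 983, 97, 6]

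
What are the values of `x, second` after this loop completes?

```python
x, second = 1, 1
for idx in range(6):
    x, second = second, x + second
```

Fibonacci: after 6 iterations
`x, second` takes the values: (1, 1) → (1, 2) → (2, 3) → (3, 5) → (5, 8) → (8, 13) → (13, 21)

Answer: 13, 21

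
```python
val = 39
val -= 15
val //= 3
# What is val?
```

Trace:
`val = 39` → val = 39
`val -= 15` → val = 24
`val //= 3` → val = 8
So val = 8

Answer: 8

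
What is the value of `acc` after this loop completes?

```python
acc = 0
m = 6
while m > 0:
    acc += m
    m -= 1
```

Sum 6 down to 1
`acc` takes the values: 0 → 6 → 11 → 15 → 18 → 20 → 21

Answer: 21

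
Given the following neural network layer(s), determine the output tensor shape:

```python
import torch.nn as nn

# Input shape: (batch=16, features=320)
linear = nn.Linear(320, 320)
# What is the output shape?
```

Input: (16, 320) -> Output: (16, 320)

Answer: (16, 320)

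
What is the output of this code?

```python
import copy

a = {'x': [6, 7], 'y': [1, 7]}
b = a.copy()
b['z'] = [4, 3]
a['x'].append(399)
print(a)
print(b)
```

Key concept: shallow copy of dict with mutable values.
Step by step:
`a = {'x': [6, 7], 'y': [1, 7]}` → a = {'x': [6, 7], 'y': [1, 7]}
`b = a.copy()` → b = {'x': [6, 7], 'y': [1, 7]}
`b['z'] = [4, 3]` → b = {'x': [6, 7], 'y': [1, 7], 'z': [4, 3]}
`a['x'].append(399)` → a = {'x': [6, 7, 399], 'y': [1, 7]}; b = {'x': [6, 7, 399], 'y': [1, 7], 'z': [4, 3]}
`print(a)` → prints {'x': [6, 7, 399], 'y': [1, 7]}
`print(b)` → prints {'x': [6, 7, 399], 'y': [1, 7], 'z': [4, 3]}

Answer:
{'x': [6, 7, 399], 'y': [1, 7]}
{'x': [6, 7, 399], 'y': [1, 7], 'z': [4, 3]}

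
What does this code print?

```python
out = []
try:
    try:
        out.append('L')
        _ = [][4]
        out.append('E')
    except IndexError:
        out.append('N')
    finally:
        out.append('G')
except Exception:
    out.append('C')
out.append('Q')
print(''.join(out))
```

Execution trace: 'L' (inner try body) → 'N' (inner except IndexError) → 'G' (inner finally) → 'Q' (after the try/except). Output: LNGQ

Answer: LNGQ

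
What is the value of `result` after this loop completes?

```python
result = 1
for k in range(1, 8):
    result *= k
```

7! = 5040
`result` takes the values: 1 → 2 → 6 → 24 → 120 → 720 → 5040

Answer: 5040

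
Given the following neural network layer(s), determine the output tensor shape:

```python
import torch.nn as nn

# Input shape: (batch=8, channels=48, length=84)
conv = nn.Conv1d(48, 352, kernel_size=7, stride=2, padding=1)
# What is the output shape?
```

Input: (8, 48, 84) -> Output: (8, 352, 40)

Answer: (8, 352, 40)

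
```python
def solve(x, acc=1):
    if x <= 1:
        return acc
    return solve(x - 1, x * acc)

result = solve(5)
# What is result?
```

Accumulator trace (n, acc): (5, 1) -> (4, 5) -> (3, 20) -> (2, 60) -> (1, 120) -> return 120

Answer: 120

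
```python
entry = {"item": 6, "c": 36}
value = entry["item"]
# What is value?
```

Trace:
`entry = {"item": 6, "c": 36}` → entry = {'item': 6, 'c': 36}
`value = entry["item"]` → value = 6
So value = 6

Answer: 6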